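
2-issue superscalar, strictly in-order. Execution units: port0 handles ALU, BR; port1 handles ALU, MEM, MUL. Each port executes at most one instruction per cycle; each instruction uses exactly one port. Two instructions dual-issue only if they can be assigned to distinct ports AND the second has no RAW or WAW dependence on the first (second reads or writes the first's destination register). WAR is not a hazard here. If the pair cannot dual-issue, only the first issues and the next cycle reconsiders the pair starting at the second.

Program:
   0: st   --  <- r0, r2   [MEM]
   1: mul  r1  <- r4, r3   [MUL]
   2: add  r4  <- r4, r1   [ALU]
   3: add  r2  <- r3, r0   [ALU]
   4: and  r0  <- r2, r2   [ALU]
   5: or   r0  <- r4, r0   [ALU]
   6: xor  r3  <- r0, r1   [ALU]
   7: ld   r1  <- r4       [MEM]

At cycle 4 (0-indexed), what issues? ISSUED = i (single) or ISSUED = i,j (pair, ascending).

t=0 i0:st ; no-port MEM/MUL
t=1 i1:mul ; RAW r1
t=2 i2,i3:add add ; 2-wide
t=3 i4:and ; RAW+WAW r0
t=4 i5:or ; RAW r0
t=5 i6,i7:xor ld ; 2-wide

ISSUED = 5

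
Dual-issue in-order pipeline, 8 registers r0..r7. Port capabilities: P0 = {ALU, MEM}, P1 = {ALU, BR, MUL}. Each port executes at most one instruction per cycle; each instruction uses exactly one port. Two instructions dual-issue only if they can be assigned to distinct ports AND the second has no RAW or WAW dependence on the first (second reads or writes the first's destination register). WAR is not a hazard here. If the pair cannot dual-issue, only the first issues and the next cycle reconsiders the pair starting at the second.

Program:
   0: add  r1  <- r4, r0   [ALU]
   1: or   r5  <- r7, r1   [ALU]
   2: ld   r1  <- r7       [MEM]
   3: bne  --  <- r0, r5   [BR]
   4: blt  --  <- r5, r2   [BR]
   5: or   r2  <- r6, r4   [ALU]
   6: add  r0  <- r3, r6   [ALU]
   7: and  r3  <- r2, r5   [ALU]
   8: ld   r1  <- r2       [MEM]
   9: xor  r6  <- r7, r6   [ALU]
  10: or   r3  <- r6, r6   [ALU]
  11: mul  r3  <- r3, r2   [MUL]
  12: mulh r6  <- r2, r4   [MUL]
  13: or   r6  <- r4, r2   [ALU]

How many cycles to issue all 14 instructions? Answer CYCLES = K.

CYCLES = 10

t=0 i0:add ; RAW r1
t=1 i1,i2:or+ld ; 2-wide
t=2 i3:bne ; no-port BR/BR
t=3 i4,i5:blt+or ; 2-wide
t=4 i6,i7:add+and ; 2-wide
t=5 i8,i9:ld+xor ; 2-wide
t=6 i10:or ; RAW+WAW r3
t=7 i11:mul ; no-port MUL/MUL
t=8 i12:mulh ; WAW r6
t=9 i13:or ; tail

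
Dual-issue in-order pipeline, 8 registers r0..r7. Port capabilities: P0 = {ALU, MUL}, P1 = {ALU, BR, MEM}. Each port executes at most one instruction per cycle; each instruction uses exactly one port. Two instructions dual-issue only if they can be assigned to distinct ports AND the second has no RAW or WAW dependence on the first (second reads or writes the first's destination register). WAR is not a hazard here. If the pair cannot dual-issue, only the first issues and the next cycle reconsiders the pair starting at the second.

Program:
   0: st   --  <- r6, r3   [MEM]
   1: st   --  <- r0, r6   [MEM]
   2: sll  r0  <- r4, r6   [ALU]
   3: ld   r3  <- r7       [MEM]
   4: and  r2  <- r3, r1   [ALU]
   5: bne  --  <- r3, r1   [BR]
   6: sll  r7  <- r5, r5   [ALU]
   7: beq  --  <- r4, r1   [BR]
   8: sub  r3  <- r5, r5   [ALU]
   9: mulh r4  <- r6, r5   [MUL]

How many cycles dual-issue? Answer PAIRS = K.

PAIRS = 4

t=0 i0:st ; no-port MEM/MEM
t=1 i1/i2:st sll ; pair
t=2 i3:ld ; RAW r3
t=3 i4/i5:and bne ; pair
t=4 i6/i7:sll beq ; pair
t=5 i8/i9:sub mulh ; pair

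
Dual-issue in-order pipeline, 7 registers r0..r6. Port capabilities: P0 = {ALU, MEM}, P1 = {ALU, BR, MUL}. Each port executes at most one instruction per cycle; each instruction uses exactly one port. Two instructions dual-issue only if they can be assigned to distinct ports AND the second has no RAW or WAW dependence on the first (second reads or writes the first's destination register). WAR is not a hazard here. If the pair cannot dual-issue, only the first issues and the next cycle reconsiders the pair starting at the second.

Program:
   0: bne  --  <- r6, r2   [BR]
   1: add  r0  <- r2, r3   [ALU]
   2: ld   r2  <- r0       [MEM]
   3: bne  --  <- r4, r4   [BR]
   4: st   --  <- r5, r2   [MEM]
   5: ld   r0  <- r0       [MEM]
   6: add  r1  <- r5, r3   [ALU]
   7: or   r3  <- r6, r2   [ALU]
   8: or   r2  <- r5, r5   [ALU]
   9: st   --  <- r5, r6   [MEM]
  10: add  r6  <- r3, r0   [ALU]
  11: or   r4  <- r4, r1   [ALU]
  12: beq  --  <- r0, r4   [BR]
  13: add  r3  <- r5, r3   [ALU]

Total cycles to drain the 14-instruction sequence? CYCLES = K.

[0] i0&i1  bne+add  -- dual
[1] i2&i3  ld+bne  -- dual
[2] i4  st  -- no-port MEM/MEM
[3] i5&i6  ld+add  -- dual
[4] i7&i8  or+or  -- dual
[5] i9&i10  st+add  -- dual
[6] i11  or  -- RAW r4
[7] i12&i13  beq+add  -- dual

CYCLES = 8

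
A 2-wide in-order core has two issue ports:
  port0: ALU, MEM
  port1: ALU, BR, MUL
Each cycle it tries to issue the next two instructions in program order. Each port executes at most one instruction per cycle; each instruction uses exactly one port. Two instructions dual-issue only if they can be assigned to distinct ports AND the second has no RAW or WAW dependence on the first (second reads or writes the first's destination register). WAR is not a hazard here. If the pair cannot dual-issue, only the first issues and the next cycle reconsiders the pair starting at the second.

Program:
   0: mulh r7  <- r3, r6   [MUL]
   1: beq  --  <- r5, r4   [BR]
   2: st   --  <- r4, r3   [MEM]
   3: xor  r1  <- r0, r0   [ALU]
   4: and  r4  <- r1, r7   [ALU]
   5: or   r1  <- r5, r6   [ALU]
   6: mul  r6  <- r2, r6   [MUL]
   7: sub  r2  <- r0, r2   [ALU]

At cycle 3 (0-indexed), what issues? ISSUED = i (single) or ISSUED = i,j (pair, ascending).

[0] i0  mulh  -- no-port MUL/BR
[1] i1/i2  beq/st  -- pair
[2] i3  xor  -- RAW r1
[3] i4/i5  and/or  -- pair
[4] i6/i7  mul/sub  -- pair

ISSUED = 4,5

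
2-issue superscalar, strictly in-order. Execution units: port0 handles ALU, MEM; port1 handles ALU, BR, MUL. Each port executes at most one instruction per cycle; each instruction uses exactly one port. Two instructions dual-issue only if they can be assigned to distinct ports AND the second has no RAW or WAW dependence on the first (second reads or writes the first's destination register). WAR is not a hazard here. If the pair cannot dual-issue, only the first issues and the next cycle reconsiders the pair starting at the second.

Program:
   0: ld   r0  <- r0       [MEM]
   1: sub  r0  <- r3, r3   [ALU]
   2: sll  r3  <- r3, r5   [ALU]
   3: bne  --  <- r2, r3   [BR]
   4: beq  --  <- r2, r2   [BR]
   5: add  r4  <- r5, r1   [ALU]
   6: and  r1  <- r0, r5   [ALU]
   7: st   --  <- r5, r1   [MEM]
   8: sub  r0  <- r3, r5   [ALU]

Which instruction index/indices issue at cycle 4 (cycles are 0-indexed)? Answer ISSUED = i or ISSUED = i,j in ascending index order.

c0: i0 ld  WAW r0
c1: i1+i2 sub+sll  dual
c2: i3 bne  no-port BR/BR
c3: i4+i5 beq+add  dual
c4: i6 and  RAW r1
c5: i7+i8 st+sub  dual

ISSUED = 6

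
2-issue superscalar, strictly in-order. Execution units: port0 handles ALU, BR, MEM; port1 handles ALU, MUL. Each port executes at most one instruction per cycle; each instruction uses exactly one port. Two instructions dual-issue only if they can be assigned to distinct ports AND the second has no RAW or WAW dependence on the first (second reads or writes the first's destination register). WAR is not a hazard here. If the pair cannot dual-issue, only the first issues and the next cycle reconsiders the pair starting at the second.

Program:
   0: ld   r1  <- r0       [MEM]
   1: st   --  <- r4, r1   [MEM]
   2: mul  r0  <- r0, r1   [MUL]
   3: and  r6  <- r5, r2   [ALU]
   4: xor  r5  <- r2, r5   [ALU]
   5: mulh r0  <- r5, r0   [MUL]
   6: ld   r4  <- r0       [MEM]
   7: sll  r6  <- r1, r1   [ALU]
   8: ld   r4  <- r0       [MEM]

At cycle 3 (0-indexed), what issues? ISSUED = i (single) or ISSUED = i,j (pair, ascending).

ISSUED = 5

#0 head=0: ld i0 no-port MEM/MEM
#1 head=1: st mul i1,i2 dual
#2 head=3: and xor i3,i4 dual
#3 head=5: mulh i5 RAW r0
#4 head=6: ld sll i6,i7 dual
#5 head=8: ld i8 tail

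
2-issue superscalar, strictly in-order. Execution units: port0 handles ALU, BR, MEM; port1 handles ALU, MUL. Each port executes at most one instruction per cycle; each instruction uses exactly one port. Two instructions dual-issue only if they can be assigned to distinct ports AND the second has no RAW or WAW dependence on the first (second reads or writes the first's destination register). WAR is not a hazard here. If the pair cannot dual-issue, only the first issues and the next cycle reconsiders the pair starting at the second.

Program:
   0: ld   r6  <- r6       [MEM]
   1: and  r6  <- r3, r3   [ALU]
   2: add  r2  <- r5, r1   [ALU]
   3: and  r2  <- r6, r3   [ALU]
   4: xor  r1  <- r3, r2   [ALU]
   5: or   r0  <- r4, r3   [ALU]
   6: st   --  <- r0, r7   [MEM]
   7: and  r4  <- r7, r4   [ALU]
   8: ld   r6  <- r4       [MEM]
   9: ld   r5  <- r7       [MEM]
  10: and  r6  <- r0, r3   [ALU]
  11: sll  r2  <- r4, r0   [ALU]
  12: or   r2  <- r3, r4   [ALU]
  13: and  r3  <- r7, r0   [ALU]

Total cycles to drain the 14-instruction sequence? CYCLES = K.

  cy0 -> i0 (ld.MEM) WAW r6
  cy1 -> i1&i2 (and.ALU;add.ALU) pair
  cy2 -> i3 (and.ALU) RAW r2
  cy3 -> i4&i5 (xor.ALU;or.ALU) pair
  cy4 -> i6&i7 (st.MEM;and.ALU) pair
  cy5 -> i8 (ld.MEM) no-port MEM/MEM
  cy6 -> i9&i10 (ld.MEM;and.ALU) pair
  cy7 -> i11 (sll.ALU) WAW r2
  cy8 -> i12&i13 (or.ALU;and.ALU) pair

CYCLES = 9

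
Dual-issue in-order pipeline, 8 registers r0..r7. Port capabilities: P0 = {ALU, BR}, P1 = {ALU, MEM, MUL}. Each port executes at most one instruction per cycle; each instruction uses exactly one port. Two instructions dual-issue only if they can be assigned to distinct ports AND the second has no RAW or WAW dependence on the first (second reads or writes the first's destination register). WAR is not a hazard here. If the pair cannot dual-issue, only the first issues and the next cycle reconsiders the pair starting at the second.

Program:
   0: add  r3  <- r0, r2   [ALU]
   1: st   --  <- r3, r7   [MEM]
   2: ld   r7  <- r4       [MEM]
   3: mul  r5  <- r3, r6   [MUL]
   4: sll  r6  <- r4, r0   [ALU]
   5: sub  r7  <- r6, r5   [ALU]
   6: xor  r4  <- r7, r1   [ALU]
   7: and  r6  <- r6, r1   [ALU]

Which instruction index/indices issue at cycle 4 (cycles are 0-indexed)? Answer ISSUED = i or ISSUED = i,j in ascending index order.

ISSUED = 5

  cy0 -> i0 (add.ALU) RAW r3
  cy1 -> i1 (st.MEM) no-port MEM/MEM
  cy2 -> i2 (ld.MEM) no-port MEM/MUL
  cy3 -> i3&i4 (mul.MUL/sll.ALU) 2-wide
  cy4 -> i5 (sub.ALU) RAW r7
  cy5 -> i6&i7 (xor.ALU/and.ALU) 2-wide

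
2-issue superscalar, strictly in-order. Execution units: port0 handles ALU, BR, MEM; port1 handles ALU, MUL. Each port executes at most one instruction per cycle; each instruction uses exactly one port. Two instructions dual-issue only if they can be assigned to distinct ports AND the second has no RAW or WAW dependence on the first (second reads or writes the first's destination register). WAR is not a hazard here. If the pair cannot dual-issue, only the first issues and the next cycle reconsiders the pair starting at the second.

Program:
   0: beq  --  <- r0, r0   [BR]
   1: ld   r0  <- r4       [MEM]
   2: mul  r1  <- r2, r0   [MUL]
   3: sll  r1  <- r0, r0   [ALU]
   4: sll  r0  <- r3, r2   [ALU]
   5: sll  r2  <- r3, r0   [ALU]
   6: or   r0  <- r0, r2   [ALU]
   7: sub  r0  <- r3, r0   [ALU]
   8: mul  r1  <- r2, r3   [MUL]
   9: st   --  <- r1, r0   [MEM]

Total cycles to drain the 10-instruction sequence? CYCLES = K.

0. beq.BR @i0  | no-port BR/MEM
1. ld.MEM @i1  | RAW r0
2. mul.MUL @i2  | WAW r1
3. sll.ALU sll.ALU @i3,i4  | pair
4. sll.ALU @i5  | RAW r2
5. or.ALU @i6  | RAW+WAW r0
6. sub.ALU mul.MUL @i7,i8  | pair
7. st.MEM @i9  | tail

CYCLES = 8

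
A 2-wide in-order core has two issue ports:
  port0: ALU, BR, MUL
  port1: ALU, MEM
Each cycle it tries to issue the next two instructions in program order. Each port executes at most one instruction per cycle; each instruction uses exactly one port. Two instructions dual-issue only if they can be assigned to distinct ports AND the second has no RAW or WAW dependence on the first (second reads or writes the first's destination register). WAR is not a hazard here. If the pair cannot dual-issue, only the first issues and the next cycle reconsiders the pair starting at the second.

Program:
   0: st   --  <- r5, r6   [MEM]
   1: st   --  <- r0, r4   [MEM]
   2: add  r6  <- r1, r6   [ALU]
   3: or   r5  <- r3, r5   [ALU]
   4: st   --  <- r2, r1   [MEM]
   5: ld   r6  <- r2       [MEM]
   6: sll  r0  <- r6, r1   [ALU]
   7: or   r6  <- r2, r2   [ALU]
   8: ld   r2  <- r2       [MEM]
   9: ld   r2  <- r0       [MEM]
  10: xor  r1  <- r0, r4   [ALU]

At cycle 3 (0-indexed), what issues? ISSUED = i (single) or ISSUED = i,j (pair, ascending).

  cy0 -> i0 (st) no-port MEM/MEM
  cy1 -> i1/i2 (st+add) dual
  cy2 -> i3/i4 (or+st) dual
  cy3 -> i5 (ld) RAW r6
  cy4 -> i6/i7 (sll+or) dual
  cy5 -> i8 (ld) no-port MEM/MEM
  cy6 -> i9/i10 (ld+xor) dual

ISSUED = 5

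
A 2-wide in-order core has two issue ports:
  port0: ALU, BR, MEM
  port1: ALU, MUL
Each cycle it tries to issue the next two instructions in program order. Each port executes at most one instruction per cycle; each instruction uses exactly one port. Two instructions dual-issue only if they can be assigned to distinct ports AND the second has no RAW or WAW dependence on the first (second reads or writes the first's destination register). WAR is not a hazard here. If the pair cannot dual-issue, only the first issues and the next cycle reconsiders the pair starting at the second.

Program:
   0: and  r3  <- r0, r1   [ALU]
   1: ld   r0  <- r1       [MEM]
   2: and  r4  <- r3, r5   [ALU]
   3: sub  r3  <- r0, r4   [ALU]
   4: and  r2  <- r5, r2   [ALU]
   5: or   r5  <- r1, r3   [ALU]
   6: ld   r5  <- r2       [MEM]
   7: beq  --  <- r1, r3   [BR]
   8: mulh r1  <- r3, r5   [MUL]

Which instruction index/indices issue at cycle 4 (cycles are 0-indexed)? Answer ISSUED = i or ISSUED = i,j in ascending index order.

0. and ld @i0+i1  | pair
1. and @i2  | RAW r4
2. sub and @i3+i4  | pair
3. or @i5  | WAW r5
4. ld @i6  | no-port MEM/BR
5. beq mulh @i7+i8  | pair

ISSUED = 6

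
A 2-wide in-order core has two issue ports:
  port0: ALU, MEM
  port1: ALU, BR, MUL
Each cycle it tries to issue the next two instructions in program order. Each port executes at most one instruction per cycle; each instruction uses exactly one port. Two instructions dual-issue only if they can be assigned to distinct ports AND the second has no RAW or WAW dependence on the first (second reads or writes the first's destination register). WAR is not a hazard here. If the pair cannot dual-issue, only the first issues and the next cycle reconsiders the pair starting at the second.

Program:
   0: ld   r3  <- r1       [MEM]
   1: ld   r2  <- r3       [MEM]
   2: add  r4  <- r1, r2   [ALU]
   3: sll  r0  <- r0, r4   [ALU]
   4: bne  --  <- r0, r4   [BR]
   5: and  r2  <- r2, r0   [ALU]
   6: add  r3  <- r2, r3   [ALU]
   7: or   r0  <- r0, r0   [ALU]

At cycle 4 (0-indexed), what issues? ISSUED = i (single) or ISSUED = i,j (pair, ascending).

ISSUED = 4,5

0. ld @i0  | no-port MEM/MEM
1. ld @i1  | RAW r2
2. add @i2  | RAW r4
3. sll @i3  | RAW r0
4. bne+and @i4+i5  | pair
5. add+or @i6+i7  | pair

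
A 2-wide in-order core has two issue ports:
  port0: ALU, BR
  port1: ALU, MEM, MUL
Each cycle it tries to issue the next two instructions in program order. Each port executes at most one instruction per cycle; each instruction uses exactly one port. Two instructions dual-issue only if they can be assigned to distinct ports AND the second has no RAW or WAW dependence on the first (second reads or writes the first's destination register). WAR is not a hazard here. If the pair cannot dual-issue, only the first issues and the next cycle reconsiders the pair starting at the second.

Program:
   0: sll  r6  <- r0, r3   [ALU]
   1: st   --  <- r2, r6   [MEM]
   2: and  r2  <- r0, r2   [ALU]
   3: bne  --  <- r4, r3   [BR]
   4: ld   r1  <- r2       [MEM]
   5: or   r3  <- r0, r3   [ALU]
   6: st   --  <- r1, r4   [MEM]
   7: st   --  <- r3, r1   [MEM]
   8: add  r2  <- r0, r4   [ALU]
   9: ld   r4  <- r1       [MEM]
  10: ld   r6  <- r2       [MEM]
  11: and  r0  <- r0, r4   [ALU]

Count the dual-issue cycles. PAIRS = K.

0. sll @i0  | RAW r6
1. st;and @i1&i2  | pair
2. bne;ld @i3&i4  | pair
3. or;st @i5&i6  | pair
4. st;add @i7&i8  | pair
5. ld @i9  | no-port MEM/MEM
6. ld;and @i10&i11  | pair

PAIRS = 5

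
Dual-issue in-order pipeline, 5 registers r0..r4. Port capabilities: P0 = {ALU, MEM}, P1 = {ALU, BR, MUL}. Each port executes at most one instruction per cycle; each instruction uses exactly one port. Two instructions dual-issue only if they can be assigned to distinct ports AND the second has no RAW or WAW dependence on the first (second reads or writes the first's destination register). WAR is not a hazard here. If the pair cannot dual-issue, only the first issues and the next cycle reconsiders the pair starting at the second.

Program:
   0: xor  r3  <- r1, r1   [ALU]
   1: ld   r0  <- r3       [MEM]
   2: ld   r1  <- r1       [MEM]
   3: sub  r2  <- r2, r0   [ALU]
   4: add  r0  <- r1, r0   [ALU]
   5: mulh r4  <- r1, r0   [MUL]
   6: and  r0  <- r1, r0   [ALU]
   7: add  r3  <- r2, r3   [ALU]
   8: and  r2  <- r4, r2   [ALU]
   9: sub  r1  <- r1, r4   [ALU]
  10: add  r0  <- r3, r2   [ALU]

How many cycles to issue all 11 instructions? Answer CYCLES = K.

c0: i0 xor  RAW r3
c1: i1 ld  no-port MEM/MEM
c2: i2/i3 ld/sub  pair
c3: i4 add  RAW r0
c4: i5/i6 mulh/and  pair
c5: i7/i8 add/and  pair
c6: i9/i10 sub/add  pair

CYCLES = 7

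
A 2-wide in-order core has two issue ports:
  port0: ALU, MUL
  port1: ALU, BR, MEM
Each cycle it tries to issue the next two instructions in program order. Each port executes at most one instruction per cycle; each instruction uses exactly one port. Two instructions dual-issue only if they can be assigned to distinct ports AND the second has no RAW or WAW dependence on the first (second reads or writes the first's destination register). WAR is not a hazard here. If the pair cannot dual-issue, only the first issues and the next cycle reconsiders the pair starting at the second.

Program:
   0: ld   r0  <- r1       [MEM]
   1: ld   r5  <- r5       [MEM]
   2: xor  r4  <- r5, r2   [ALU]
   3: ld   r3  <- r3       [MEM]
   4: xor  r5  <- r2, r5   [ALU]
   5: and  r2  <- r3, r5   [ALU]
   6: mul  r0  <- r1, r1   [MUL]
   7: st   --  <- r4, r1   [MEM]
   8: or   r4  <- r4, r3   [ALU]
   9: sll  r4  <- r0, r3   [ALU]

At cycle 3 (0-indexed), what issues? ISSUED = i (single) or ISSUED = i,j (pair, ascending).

ISSUED = 4

c0: i0 ld.MEM  no-port MEM/MEM
c1: i1 ld.MEM  RAW r5
c2: i2,i3 xor.ALU+ld.MEM  dual
c3: i4 xor.ALU  RAW r5
c4: i5,i6 and.ALU+mul.MUL  dual
c5: i7,i8 st.MEM+or.ALU  dual
c6: i9 sll.ALU  tail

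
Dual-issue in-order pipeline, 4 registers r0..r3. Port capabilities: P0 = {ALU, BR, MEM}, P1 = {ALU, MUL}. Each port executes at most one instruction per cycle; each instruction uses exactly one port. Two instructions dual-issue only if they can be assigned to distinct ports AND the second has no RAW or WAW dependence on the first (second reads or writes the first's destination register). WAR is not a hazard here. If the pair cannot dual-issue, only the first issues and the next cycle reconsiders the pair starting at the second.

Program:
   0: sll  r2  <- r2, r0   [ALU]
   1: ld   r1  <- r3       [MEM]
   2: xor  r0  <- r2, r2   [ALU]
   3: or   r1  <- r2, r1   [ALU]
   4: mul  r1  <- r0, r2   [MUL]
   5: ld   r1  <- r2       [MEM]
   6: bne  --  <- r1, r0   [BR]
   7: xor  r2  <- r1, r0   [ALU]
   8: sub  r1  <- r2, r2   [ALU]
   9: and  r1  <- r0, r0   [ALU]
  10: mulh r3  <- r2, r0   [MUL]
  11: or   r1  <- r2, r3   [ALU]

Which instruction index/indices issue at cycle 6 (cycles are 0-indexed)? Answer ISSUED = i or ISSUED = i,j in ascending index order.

ISSUED = 9,10

t=0 i0,i1:sll.ALU;ld.MEM ; dual
t=1 i2,i3:xor.ALU;or.ALU ; dual
t=2 i4:mul.MUL ; WAW r1
t=3 i5:ld.MEM ; no-port MEM/BR
t=4 i6,i7:bne.BR;xor.ALU ; dual
t=5 i8:sub.ALU ; WAW r1
t=6 i9,i10:and.ALU;mulh.MUL ; dual
t=7 i11:or.ALU ; tail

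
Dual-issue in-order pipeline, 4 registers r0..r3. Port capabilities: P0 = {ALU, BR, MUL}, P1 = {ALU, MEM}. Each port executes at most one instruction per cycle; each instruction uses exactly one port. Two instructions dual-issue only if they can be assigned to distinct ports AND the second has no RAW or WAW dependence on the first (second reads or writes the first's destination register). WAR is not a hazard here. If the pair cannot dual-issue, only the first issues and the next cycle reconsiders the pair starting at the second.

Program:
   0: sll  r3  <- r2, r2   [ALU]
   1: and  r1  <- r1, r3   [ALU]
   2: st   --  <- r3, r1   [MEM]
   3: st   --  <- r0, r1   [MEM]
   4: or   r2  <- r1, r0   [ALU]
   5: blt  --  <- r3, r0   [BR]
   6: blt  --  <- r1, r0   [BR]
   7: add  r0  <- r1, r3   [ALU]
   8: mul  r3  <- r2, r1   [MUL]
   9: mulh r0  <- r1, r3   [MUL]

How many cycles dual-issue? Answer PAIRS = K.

PAIRS = 2

t=0 i0:sll ; RAW r3
t=1 i1:and ; RAW r1
t=2 i2:st ; no-port MEM/MEM
t=3 i3/i4:st or ; dual
t=4 i5:blt ; no-port BR/BR
t=5 i6/i7:blt add ; dual
t=6 i8:mul ; no-port MUL/MUL
t=7 i9:mulh ; tail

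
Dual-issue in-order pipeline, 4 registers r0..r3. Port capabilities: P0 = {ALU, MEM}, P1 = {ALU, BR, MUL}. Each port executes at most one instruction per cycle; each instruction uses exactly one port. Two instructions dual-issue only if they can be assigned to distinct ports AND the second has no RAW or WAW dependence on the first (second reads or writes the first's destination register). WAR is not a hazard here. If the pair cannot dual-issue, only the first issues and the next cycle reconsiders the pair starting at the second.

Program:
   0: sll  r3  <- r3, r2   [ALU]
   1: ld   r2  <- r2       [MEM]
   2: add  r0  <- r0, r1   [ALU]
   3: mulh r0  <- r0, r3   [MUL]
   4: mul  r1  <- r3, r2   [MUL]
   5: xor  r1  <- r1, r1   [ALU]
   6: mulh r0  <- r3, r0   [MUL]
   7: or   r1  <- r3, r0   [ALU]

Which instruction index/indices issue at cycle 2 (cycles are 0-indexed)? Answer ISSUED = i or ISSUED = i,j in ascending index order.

ISSUED = 3

[0] i0+i1  sll.ALU/ld.MEM  -- pair
[1] i2  add.ALU  -- RAW+WAW r0
[2] i3  mulh.MUL  -- no-port MUL/MUL
[3] i4  mul.MUL  -- RAW+WAW r1
[4] i5+i6  xor.ALU/mulh.MUL  -- pair
[5] i7  or.ALU  -- tail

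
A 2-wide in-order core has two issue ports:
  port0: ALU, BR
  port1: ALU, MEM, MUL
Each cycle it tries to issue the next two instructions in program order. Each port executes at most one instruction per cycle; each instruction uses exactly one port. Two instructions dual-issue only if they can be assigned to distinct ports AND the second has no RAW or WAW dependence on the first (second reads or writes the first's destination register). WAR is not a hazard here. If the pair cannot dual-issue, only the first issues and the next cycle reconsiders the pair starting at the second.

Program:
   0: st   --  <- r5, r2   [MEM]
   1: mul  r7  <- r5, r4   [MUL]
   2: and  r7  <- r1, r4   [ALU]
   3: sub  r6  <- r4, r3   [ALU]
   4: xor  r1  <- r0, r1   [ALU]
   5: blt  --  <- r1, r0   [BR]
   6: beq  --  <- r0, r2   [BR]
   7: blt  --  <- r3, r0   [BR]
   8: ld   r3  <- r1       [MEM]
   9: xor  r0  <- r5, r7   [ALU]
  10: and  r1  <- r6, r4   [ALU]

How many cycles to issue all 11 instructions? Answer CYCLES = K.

#0 head=0: st.MEM i0 no-port MEM/MUL
#1 head=1: mul.MUL i1 WAW r7
#2 head=2: and.ALU;sub.ALU i2,i3 2-wide
#3 head=4: xor.ALU i4 RAW r1
#4 head=5: blt.BR i5 no-port BR/BR
#5 head=6: beq.BR i6 no-port BR/BR
#6 head=7: blt.BR;ld.MEM i7,i8 2-wide
#7 head=9: xor.ALU;and.ALU i9,i10 2-wide

CYCLES = 8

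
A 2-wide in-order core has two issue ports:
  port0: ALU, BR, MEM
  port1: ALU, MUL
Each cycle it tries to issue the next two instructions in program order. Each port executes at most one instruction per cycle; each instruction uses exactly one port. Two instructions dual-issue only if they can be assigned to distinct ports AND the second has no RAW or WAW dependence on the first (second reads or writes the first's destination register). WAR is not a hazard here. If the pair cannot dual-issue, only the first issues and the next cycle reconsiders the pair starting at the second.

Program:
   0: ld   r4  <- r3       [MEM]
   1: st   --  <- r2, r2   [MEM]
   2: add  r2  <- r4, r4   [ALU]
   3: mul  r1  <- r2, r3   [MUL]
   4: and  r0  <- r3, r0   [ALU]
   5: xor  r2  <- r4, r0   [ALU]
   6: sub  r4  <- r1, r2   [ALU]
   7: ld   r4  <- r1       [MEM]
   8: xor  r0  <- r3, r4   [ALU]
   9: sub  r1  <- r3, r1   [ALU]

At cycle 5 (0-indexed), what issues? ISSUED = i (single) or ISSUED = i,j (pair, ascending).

ISSUED = 7

c0: i0 ld.MEM  no-port MEM/MEM
c1: i1+i2 st.MEM;add.ALU  pair
c2: i3+i4 mul.MUL;and.ALU  pair
c3: i5 xor.ALU  RAW r2
c4: i6 sub.ALU  WAW r4
c5: i7 ld.MEM  RAW r4
c6: i8+i9 xor.ALU;sub.ALU  pair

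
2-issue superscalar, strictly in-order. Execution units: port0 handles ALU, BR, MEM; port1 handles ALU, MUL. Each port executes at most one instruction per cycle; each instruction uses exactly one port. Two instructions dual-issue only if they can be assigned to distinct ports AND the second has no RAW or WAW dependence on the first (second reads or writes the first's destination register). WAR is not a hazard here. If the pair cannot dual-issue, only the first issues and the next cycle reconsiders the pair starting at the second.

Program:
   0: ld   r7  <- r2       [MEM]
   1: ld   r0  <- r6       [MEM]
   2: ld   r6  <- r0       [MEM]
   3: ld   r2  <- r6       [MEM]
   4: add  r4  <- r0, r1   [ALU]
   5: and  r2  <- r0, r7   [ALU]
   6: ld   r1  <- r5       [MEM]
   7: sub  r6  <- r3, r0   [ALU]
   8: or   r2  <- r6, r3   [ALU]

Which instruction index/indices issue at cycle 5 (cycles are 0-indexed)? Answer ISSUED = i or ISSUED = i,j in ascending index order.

ISSUED = 7

#0 head=0: ld.MEM i0 no-port MEM/MEM
#1 head=1: ld.MEM i1 no-port MEM/MEM
#2 head=2: ld.MEM i2 no-port MEM/MEM
#3 head=3: ld.MEM/add.ALU i3/i4 dual
#4 head=5: and.ALU/ld.MEM i5/i6 dual
#5 head=7: sub.ALU i7 RAW r6
#6 head=8: or.ALU i8 tail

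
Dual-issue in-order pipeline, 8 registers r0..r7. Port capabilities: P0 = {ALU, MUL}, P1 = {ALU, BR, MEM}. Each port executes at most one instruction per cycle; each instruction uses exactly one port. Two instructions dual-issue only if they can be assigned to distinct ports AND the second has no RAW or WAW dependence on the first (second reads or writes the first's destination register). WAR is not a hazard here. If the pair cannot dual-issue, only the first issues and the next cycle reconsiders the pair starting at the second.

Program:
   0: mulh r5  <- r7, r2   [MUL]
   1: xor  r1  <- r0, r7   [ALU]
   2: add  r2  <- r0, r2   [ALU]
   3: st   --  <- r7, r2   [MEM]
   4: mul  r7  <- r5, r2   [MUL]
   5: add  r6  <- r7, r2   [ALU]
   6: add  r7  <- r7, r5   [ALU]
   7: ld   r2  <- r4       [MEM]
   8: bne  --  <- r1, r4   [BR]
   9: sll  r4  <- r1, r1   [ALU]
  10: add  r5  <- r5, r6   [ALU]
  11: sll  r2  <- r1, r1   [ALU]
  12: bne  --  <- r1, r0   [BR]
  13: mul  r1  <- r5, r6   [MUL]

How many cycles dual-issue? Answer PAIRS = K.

PAIRS = 6

t=0 i0&i1:mulh xor ; pair
t=1 i2:add ; RAW r2
t=2 i3&i4:st mul ; pair
t=3 i5&i6:add add ; pair
t=4 i7:ld ; no-port MEM/BR
t=5 i8&i9:bne sll ; pair
t=6 i10&i11:add sll ; pair
t=7 i12&i13:bne mul ; pair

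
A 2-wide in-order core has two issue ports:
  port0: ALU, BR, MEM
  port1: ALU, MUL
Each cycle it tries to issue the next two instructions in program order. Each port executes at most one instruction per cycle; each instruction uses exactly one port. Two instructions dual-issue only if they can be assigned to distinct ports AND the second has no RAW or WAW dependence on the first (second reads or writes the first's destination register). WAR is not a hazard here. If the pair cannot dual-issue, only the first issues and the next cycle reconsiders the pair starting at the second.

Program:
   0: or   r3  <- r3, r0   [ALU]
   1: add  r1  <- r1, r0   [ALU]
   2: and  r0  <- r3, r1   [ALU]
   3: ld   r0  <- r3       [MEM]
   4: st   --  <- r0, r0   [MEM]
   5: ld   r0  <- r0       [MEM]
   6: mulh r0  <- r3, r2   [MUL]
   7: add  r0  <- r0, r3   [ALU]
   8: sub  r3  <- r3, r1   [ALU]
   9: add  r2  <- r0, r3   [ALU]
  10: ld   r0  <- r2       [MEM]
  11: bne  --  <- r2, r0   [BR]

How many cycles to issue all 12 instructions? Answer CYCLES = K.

CYCLES = 10

  cy0 -> i0/i1 (or/add) pair
  cy1 -> i2 (and) WAW r0
  cy2 -> i3 (ld) no-port MEM/MEM
  cy3 -> i4 (st) no-port MEM/MEM
  cy4 -> i5 (ld) WAW r0
  cy5 -> i6 (mulh) RAW+WAW r0
  cy6 -> i7/i8 (add/sub) pair
  cy7 -> i9 (add) RAW r2
  cy8 -> i10 (ld) no-port MEM/BR
  cy9 -> i11 (bne) tail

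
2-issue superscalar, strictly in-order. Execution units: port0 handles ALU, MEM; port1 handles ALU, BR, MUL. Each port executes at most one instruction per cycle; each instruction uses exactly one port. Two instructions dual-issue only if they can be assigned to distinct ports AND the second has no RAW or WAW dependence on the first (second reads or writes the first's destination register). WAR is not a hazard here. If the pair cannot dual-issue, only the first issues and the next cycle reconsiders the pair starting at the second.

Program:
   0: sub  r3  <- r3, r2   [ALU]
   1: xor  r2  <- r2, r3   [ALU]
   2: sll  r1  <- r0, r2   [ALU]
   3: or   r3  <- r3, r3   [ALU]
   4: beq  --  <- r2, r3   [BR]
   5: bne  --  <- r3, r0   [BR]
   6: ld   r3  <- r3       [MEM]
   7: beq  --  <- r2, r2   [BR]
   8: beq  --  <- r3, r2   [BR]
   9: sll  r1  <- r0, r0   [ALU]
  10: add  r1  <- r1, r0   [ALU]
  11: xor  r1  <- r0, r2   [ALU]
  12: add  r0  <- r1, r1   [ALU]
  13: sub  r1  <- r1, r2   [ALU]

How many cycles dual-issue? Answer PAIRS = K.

0. sub.ALU @i0  | RAW r3
1. xor.ALU @i1  | RAW r2
2. sll.ALU or.ALU @i2/i3  | 2-wide
3. beq.BR @i4  | no-port BR/BR
4. bne.BR ld.MEM @i5/i6  | 2-wide
5. beq.BR @i7  | no-port BR/BR
6. beq.BR sll.ALU @i8/i9  | 2-wide
7. add.ALU @i10  | WAW r1
8. xor.ALU @i11  | RAW r1
9. add.ALU sub.ALU @i12/i13  | 2-wide

PAIRS = 4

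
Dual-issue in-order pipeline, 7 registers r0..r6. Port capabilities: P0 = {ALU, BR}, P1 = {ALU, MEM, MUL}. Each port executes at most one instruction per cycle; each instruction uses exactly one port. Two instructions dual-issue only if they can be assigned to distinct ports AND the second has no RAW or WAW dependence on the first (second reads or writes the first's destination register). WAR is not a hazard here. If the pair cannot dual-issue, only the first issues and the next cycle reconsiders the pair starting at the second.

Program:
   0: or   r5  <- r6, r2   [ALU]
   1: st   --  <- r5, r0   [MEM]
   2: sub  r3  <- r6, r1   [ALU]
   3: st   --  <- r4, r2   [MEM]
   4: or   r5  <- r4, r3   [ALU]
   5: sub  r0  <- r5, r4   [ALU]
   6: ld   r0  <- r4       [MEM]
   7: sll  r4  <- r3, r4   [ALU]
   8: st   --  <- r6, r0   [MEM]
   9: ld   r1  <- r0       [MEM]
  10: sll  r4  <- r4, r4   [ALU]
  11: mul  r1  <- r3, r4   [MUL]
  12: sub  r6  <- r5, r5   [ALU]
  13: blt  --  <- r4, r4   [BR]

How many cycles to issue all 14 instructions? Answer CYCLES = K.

CYCLES = 9

c0: i0 or.ALU  RAW r5
c1: i1+i2 st.MEM/sub.ALU  dual
c2: i3+i4 st.MEM/or.ALU  dual
c3: i5 sub.ALU  WAW r0
c4: i6+i7 ld.MEM/sll.ALU  dual
c5: i8 st.MEM  no-port MEM/MEM
c6: i9+i10 ld.MEM/sll.ALU  dual
c7: i11+i12 mul.MUL/sub.ALU  dual
c8: i13 blt.BR  tail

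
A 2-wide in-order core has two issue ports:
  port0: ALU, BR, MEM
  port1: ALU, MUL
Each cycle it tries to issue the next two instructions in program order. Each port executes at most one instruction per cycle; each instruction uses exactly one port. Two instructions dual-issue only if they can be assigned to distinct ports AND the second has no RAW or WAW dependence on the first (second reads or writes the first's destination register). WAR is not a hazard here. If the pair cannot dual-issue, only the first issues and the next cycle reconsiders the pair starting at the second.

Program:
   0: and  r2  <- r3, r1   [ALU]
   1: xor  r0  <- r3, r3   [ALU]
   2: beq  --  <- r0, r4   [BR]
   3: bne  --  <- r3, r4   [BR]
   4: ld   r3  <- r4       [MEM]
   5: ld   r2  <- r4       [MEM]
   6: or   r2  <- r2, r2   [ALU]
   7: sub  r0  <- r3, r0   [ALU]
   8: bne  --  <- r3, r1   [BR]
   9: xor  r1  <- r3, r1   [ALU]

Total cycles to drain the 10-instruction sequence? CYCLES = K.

t=0 i0&i1:and;xor ; pair
t=1 i2:beq ; no-port BR/BR
t=2 i3:bne ; no-port BR/MEM
t=3 i4:ld ; no-port MEM/MEM
t=4 i5:ld ; RAW+WAW r2
t=5 i6&i7:or;sub ; pair
t=6 i8&i9:bne;xor ; pair

CYCLES = 7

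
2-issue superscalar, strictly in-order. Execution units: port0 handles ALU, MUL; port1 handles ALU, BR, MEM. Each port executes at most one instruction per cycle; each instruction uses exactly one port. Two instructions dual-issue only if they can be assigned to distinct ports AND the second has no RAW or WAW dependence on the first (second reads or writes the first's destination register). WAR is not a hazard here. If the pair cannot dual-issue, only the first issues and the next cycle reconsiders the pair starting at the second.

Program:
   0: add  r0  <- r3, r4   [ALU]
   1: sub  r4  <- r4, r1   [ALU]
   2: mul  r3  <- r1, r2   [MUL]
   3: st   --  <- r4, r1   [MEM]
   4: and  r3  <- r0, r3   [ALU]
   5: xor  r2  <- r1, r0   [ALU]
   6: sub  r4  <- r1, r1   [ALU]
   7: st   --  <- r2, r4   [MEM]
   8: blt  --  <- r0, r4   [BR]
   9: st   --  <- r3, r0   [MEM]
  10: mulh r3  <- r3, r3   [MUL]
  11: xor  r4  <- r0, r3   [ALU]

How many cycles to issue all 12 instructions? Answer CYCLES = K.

0. add;sub @i0,i1  | pair
1. mul;st @i2,i3  | pair
2. and;xor @i4,i5  | pair
3. sub @i6  | RAW r4
4. st @i7  | no-port MEM/BR
5. blt @i8  | no-port BR/MEM
6. st;mulh @i9,i10  | pair
7. xor @i11  | tail

CYCLES = 8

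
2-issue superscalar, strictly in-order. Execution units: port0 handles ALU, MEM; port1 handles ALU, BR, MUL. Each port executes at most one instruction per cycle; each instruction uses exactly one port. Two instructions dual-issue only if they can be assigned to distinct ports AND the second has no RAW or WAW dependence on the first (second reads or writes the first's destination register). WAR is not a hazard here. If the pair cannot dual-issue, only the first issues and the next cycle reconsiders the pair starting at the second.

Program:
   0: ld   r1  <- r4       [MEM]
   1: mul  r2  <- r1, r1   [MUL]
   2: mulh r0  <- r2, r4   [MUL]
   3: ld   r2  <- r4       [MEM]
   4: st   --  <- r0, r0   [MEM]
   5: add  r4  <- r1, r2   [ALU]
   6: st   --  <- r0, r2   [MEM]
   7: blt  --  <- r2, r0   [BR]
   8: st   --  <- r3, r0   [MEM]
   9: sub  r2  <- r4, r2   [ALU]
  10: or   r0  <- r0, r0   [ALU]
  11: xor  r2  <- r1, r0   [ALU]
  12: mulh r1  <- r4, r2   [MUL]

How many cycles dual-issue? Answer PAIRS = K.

PAIRS = 4

0. ld @i0  | RAW r1
1. mul @i1  | no-port MUL/MUL
2. mulh+ld @i2,i3  | 2-wide
3. st+add @i4,i5  | 2-wide
4. st+blt @i6,i7  | 2-wide
5. st+sub @i8,i9  | 2-wide
6. or @i10  | RAW r0
7. xor @i11  | RAW r2
8. mulh @i12  | tail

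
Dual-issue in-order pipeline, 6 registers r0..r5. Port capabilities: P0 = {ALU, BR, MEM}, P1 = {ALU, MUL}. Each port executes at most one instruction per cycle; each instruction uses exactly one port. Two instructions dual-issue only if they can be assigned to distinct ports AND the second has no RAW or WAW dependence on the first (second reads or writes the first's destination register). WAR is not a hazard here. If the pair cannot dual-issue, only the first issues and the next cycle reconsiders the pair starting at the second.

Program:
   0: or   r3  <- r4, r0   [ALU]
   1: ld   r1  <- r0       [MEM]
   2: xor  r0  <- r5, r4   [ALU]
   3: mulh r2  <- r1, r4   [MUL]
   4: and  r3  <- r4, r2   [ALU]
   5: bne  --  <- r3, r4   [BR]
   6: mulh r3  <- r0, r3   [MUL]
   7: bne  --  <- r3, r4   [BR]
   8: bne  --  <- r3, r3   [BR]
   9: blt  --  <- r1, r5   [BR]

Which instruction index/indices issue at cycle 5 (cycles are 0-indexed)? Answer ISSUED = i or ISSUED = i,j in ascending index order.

ISSUED = 8

0. or.ALU ld.MEM @i0+i1  | dual
1. xor.ALU mulh.MUL @i2+i3  | dual
2. and.ALU @i4  | RAW r3
3. bne.BR mulh.MUL @i5+i6  | dual
4. bne.BR @i7  | no-port BR/BR
5. bne.BR @i8  | no-port BR/BR
6. blt.BR @i9  | tail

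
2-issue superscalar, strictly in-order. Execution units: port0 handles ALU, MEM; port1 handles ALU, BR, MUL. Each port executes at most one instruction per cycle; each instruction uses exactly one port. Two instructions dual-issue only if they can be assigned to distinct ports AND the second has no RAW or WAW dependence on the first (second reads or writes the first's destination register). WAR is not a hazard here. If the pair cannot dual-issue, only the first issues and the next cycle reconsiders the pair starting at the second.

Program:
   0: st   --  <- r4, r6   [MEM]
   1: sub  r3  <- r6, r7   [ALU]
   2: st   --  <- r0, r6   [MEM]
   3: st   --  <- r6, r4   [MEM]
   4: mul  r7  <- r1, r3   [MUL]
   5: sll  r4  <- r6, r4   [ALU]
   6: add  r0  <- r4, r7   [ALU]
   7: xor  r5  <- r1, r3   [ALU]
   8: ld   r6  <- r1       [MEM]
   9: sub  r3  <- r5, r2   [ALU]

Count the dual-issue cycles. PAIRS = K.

c0: i0/i1 st.MEM/sub.ALU  2-wide
c1: i2 st.MEM  no-port MEM/MEM
c2: i3/i4 st.MEM/mul.MUL  2-wide
c3: i5 sll.ALU  RAW r4
c4: i6/i7 add.ALU/xor.ALU  2-wide
c5: i8/i9 ld.MEM/sub.ALU  2-wide

PAIRS = 4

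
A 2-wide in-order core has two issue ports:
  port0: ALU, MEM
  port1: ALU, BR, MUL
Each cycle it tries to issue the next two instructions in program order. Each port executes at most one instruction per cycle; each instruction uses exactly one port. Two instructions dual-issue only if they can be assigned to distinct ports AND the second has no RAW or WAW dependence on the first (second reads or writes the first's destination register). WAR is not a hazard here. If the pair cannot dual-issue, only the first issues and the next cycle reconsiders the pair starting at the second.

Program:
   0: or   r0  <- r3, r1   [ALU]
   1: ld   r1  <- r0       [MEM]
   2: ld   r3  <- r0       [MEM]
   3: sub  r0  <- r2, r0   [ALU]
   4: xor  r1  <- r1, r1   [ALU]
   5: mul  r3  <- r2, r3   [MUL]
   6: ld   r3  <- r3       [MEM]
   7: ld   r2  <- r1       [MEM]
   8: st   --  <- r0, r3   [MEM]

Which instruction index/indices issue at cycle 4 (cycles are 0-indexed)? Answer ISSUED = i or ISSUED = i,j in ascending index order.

#0 head=0: or i0 RAW r0
#1 head=1: ld i1 no-port MEM/MEM
#2 head=2: ld sub i2/i3 pair
#3 head=4: xor mul i4/i5 pair
#4 head=6: ld i6 no-port MEM/MEM
#5 head=7: ld i7 no-port MEM/MEM
#6 head=8: st i8 tail

ISSUED = 6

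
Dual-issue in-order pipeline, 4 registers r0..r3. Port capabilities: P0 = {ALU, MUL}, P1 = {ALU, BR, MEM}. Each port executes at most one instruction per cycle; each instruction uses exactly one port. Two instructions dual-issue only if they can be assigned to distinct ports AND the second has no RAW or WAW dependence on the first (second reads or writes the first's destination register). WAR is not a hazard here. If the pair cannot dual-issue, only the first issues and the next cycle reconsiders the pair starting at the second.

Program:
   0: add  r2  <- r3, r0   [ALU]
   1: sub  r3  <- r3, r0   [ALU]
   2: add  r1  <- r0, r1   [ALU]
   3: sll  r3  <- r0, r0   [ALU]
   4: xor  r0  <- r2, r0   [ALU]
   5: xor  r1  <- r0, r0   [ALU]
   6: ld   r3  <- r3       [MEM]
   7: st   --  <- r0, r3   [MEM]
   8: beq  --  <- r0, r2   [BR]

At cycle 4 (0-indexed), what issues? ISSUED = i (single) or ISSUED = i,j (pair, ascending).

ISSUED = 7

t=0 i0+i1:add.ALU;sub.ALU ; pair
t=1 i2+i3:add.ALU;sll.ALU ; pair
t=2 i4:xor.ALU ; RAW r0
t=3 i5+i6:xor.ALU;ld.MEM ; pair
t=4 i7:st.MEM ; no-port MEM/BR
t=5 i8:beq.BR ; tail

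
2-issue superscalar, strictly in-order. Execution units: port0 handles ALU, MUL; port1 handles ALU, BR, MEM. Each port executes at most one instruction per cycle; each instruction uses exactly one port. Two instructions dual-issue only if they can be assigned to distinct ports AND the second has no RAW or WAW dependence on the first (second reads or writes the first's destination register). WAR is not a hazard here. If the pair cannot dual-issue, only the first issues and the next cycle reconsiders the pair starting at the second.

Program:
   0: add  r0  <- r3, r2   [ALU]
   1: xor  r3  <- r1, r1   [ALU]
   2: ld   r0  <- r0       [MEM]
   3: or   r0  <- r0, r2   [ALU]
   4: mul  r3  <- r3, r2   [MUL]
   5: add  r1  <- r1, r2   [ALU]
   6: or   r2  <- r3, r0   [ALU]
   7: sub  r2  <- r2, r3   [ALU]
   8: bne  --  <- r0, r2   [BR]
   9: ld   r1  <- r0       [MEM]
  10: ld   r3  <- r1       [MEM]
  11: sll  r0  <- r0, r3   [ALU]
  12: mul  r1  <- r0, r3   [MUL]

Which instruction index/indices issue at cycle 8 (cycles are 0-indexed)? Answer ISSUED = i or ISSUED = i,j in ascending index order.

ISSUED = 11

[0] i0+i1  add+xor  -- 2-wide
[1] i2  ld  -- RAW+WAW r0
[2] i3+i4  or+mul  -- 2-wide
[3] i5+i6  add+or  -- 2-wide
[4] i7  sub  -- RAW r2
[5] i8  bne  -- no-port BR/MEM
[6] i9  ld  -- no-port MEM/MEM
[7] i10  ld  -- RAW r3
[8] i11  sll  -- RAW r0
[9] i12  mul  -- tail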